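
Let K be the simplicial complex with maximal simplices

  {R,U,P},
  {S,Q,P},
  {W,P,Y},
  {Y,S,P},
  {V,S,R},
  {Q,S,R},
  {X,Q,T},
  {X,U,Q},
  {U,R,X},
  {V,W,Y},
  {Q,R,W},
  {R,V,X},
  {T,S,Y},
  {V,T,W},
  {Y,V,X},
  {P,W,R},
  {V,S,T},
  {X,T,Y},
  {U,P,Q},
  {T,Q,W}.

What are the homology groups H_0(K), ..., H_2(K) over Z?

H_0 ≅ Z,  H_1 ≅ Z × Z/2,  H_2 = 0.

Fix the vertex order P < Q < R < S < T < U < V < W < X < Y and write every simplex with vertices in increasing order. Then dim K = 2 and the simplices of K are:

  0-simplices (10): P, Q, R, S, T, U, V, W, X, Y
  1-simplices (30): PQ, PR, PS, PU, PW, PY, QR, QS, QT, QU, QW, QX, RS, RU, RV, RW, RX, ST, SV, SY, TV, TW, TX, TY, UX, VW, VX, VY, WY, XY
  2-simplices (20): PQS, PQU, PRU, PRW, PSY, PWY, QRS, QRW, QTW, QTX, QUX, RSV, RUX, RVX, STV, STY, TVW, TXY, VWY, VXY

giving chain groups C_0 ≅ Z^10, C_1 ≅ Z^30, C_2 ≅ Z^20.

Boundary ∂_1: C_1 → C_0 maps an edge to its endpoints' difference, ∂[p,q] = q − p.
The resulting 10×30 matrix has rank 9, and its Smith normal form has invariant factors (1,1,1,1,1,1,1,1,1).

∂_2: C_2 → C_1 maps a triangle to the signed sum of its edges. For instance
  ∂VXY = XY − VY + VX,
  ∂TXY = XY − TY + TX.
As a 30×20 matrix over Z this has rank 20, with invariant factors (1,1,1,1,1,1,1,1,1,1,1,1,1,1,1,1,1,1,1,2).

Reading off H_k = ker ∂_k / im ∂_{k+1}:

  H_0: rank C_0 − rank ∂_1 = 10 − 9 = 1, and the invariant factors of ∂_1 are all 1, so H_0 ≅ Z.
  H_1: rank ker ∂_1 − rank ∂_2 = (30 − 9) − 20 = 1, and ∂_2 has invariant factor 2 > 1, so H_1 ≅ Z × Z/2.
  H_2: rank ker ∂_2 − rank ∂_3 = (20 − 20) − 0 = 0, and there is no ∂_3, so H_2 ≅ 0.

As a check, the Euler characteristic is 10 − 30 + 20 = 0, which agrees with 1 − 1 + 0 = 0.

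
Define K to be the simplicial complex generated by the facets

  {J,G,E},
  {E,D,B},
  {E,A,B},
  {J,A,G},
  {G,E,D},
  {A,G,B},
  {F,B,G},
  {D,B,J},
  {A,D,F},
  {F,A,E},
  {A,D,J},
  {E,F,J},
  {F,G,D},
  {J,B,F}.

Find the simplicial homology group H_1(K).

H_1 ≅ Z^2.

Order the vertices as A < B < D < E < F < G < J. Listing each simplex with vertices in this order, K has dimension 2 with simplices:

  0-simplices (7): A, B, D, E, F, G, J
  1-simplices (21): AB, AD, AE, AF, AG, AJ, BD, BE, BF, BG, BJ, DE, DF, DG, DJ, EF, EG, EJ, FG, FJ, GJ
  2-simplices (14): ABE, ABG, ADF, ADJ, AEF, AGJ, BDE, BDJ, BFG, BFJ, DEG, DFG, EFJ, EGJ

giving chain groups C_0 ≅ Z^7, C_1 ≅ Z^21, C_2 ≅ Z^14.

The boundary map ∂_1: C_1 → C_0 sends each edge [p,q] (with p < q) to q − p.
The resulting 7×21 matrix has rank 6, and its Smith normal form has invariant factors (1,1,1,1,1,1).

The boundary map ∂_2: C_2 → C_1 acts by ∂[p,q,r] = [q,r] − [p,r] + [p,q]. For instance
  ∂BFJ = FJ − BJ + BF,
  ∂BFG = FG − BG + BF.
This gives a 21×14 integer matrix of rank 13; reducing to Smith normal form yields diagonal entries (1,1,1,1,1,1,1,1,1,1,1,1,1).

Now H_k = ker ∂_k / im ∂_{k+1}, so:

  H_1: rank ker ∂_1 − rank ∂_2 = (21 − 6) − 13 = 2, and the invariant factors of ∂_2 are all 1, so H_1 = Z^2.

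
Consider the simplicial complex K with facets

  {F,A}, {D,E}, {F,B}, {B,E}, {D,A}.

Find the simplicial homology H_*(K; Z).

We work with the vertex ordering A < B < D < E < F. The simplices of K, each written with vertices in increasing order, are:

  0-simplices (5): A, B, D, E, F
  1-simplices (5): AD, AF, BE, BF, DE

so the chain groups are C_0 ≅ Z^5, C_1 ≅ Z^5.

∂_1: C_1 → C_0 maps an edge to its endpoints' difference, ∂[p,q] = q − p. For instance
  ∂BF = F − B.
This gives a 5×5 integer matrix of rank 4; reducing to Smith normal form yields diagonal entries (1,1,1,1).

From H_k ≅ ker(∂_k) / im(∂_{k+1}) we obtain:

  H_0: rank C_0 − rank ∂_1 = 5 − 4 = 1, and the invariant factors of ∂_1 are all 1, so H_0 ≅ Z.
  H_1: rank ker ∂_1 − rank ∂_2 = (5 − 4) − 0 = 1, and there is no ∂_2, so H_1 ≅ Z.

(K is a triangulation of the circle S^1.)

H_0 ≅ Z,  H_1 ≅ Z.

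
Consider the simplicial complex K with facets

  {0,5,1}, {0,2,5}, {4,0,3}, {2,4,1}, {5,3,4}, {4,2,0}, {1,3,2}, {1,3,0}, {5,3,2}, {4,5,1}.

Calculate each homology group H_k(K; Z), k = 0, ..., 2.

H_0 = Z,  H_1 = Z_2,  H_2 = 0.

Order the vertices as 0 < 1 < 2 < 3 < 4 < 5. Listing each simplex with vertices in this order, K has dimension 2 with simplices:

  0-simplices (6): [0], [1], [2], [3], [4], [5]
  1-simplices (15): [0,1], [0,2], [0,3], [0,4], [0,5], [1,2], [1,3], [1,4], [1,5], [2,3], [2,4], [2,5], [3,4], [3,5], [4,5]
  2-simplices (10): [0,1,3], [0,1,5], [0,2,4], [0,2,5], [0,3,4], [1,2,3], [1,2,4], [1,4,5], [2,3,5], [3,4,5]

giving chain groups C_0 ≅ Z^6, C_1 ≅ Z^15, C_2 ≅ Z^10.

The boundary map ∂_1: C_1 → C_0 is given by ∂[p,q] = [q] − [p]. For instance
  ∂[3,5] = [5] − [3].
The 6×15 boundary matrix has rank 5 and Smith normal form diag(1,1,1,1,1).

∂_2: C_2 → C_1 sends each 2-simplex [p,q,r] to [q,r] − [p,r] + [p,q]. For instance
  ∂[0,3,4] = [3,4] − [0,4] + [0,3],
  ∂[0,1,3] = [1,3] − [0,3] + [0,1].
As a 15×10 matrix over Z this has rank 10, with invariant factors (1,1,1,1,1,1,1,1,1,2).

From H_k ≅ ker(∂_k) / im(∂_{k+1}) we obtain:

  H_0: rank C_0 − rank ∂_1 = 6 − 5 = 1, and the invariant factors of ∂_1 are all 1, so H_0 ≅ Z.
  H_1: rank ker ∂_1 − rank ∂_2 = (15 − 5) − 10 = 0, and ∂_2 has invariant factor 2 > 1, so H_1 ≅ Z_2.
  H_2: rank ker ∂_2 − rank ∂_3 = (10 − 10) − 0 = 0, and there is no ∂_3, so H_2 ≅ 0.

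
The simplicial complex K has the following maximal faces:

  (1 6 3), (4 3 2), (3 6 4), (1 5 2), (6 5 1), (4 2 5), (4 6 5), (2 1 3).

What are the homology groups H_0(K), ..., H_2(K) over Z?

H_0 ≅ Z,  H_1 = 0,  H_2 ≅ Z.

Take the total order 1 < 2 < 3 < 4 < 5 < 6 on the vertex set. Then K (dimension 2) consists of the simplices:

  0-simplices (6): [1], [2], [3], [4], [5], [6]
  1-simplices (12): [1,2], [1,3], [1,5], [1,6], [2,3], [2,4], [2,5], [3,4], [3,6], [4,5], [4,6], [5,6]
  2-simplices (8): [1,2,3], [1,2,5], [1,3,6], [1,5,6], [2,3,4], [2,4,5], [3,4,6], [4,5,6]

so the chain groups are C_0 ≅ Z^6, C_1 ≅ Z^12, C_2 ≅ Z^8.

The boundary map ∂_1: C_1 → C_0 sends each edge [p,q] (with p < q) to q − p. For instance
  ∂[2,3] = [3] − [2].
The resulting 6×12 matrix has rank 5, and its Smith normal form has invariant factors (1,1,1,1,1).

The boundary map ∂_2: C_2 → C_1 sends each 2-simplex [p,q,r] to [q,r] − [p,r] + [p,q]. For instance
  ∂[1,3,6] = [3,6] − [1,6] + [1,3],
  ∂[1,2,3] = [2,3] − [1,3] + [1,2].
As a 12×8 matrix over Z this has rank 7, with invariant factors (1,1,1,1,1,1,1).

Computing H_k = (kernel of ∂_k) / (image of ∂_{k+1}):

  H_0: rank C_0 − rank ∂_1 = 6 − 5 = 1, and the invariant factors of ∂_1 are all 1, so H_0 ≅ Z.
  H_1: rank ker ∂_1 − rank ∂_2 = (12 − 5) − 7 = 0, and the invariant factors of ∂_2 are all 1, so H_1 ≅ 0.
  H_2: rank ker ∂_2 − rank ∂_3 = (8 − 7) − 0 = 1, and there is no ∂_3, so H_2 ≅ Z.

As a check, the Euler characteristic is 6 − 12 + 8 = 2, which agrees with 1 − 0 + 1 = 2.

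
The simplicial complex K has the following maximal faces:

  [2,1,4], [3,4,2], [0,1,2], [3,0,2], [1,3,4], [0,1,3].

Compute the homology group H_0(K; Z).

We work with the vertex ordering 0 < 1 < 2 < 3 < 4. The simplices of K, each written with vertices in increasing order, are:

  0-simplices (5): [0], [1], [2], [3], [4]
  1-simplices (9): [0,1], [0,2], [0,3], [1,2], [1,3], [1,4], [2,3], [2,4], [3,4]
  2-simplices (6): [0,1,2], [0,1,3], [0,2,3], [1,2,4], [1,3,4], [2,3,4]

Hence C_0 ≅ Z^5, C_1 ≅ Z^9, C_2 ≅ Z^6.

Boundary ∂_1: C_1 → C_0 sends each edge [p,q] (with p < q) to q − p. For instance
  ∂[1,4] = [4] − [1].
As a 5×9 matrix over Z this has rank 4, with invariant factors (1,1,1,1).

The boundary map ∂_2: C_2 → C_1 maps a triangle to the signed sum of its edges. For instance
  ∂[2,3,4] = [3,4] − [2,4] + [2,3],
  ∂[0,1,2] = [1,2] − [0,2] + [0,1].
As a 9×6 matrix over Z this has rank 5, with invariant factors (1,1,1,1,1).

From H_k ≅ ker(∂_k) / im(∂_{k+1}) we obtain:

  H_0: rank C_0 − rank ∂_1 = 5 − 4 = 1, and the invariant factors of ∂_1 are all 1, so H_0 = Z.

(K is a triangulation of the 2-sphere S^2.)

H_0 = Z.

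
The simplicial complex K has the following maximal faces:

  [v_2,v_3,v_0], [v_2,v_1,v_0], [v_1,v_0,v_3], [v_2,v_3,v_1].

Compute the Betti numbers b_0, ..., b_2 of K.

K has 4 vertices, 6 edges, 4 triangles.
rank ∂_0 = 0, rank ∂_1 = 3 ⇒ b_0 = 4 − 0 − 3 = 1; all invariant factors of ∂_1 are 1 so no torsion. So H_0 = Z.
rank ∂_1 = 3, rank ∂_2 = 3 ⇒ b_1 = 6 − 3 − 3 = 0; all invariant factors of ∂_2 are 1 so no torsion. So H_1 = 0.
rank ∂_2 = 3, rank ∂_3 = 0 ⇒ b_2 = 4 − 3 − 0 = 1. So H_2 = Z.

b_0 = 1, b_1 = 0, b_2 = 1.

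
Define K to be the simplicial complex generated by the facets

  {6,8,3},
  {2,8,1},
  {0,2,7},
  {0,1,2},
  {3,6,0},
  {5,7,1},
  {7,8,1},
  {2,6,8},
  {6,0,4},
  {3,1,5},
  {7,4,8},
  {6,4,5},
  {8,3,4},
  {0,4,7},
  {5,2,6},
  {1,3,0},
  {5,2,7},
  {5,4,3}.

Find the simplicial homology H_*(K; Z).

H_0 ≅ Z,  H_1 ≅ Z ⊕ Z_2,  H_2 = 0.

K has 9 vertices, 27 edges, 18 triangles.
rank ∂_0 = 0, rank ∂_1 = 8 ⇒ b_0 = 9 − 0 − 8 = 1; all invariant factors of ∂_1 are 1 so no torsion. So H_0 = Z.
rank ∂_1 = 8, rank ∂_2 = 18 ⇒ b_1 = 27 − 8 − 18 = 1; ∂_2 has invariant factor(s) [2] giving torsion. So H_1 = Z ⊕ Z_2.
rank ∂_2 = 18, rank ∂_3 = 0 ⇒ b_2 = 18 − 18 − 0 = 0. So H_2 = 0.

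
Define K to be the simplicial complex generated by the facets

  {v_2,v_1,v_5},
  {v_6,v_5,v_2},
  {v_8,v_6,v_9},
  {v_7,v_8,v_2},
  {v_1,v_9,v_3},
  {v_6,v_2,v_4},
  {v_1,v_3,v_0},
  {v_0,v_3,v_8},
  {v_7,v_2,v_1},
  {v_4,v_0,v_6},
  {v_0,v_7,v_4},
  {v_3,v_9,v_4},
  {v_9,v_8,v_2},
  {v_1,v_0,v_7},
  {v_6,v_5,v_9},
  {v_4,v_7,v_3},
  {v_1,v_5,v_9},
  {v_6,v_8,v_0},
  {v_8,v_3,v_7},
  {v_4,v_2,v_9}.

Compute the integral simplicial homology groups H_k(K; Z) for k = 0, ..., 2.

We work with the vertex ordering v_0 < v_1 < v_2 < v_3 < v_4 < v_5 < v_6 < v_7 < v_8 < v_9. The simplices of K, each written with vertices in increasing order, are:

  0-simplices (10): [v_0], [v_1], [v_2], [v_3], [v_4], [v_5], [v_6], [v_7], [v_8], [v_9]
  1-simplices (30): (30 of them)
  2-simplices (20): (20 of them)

giving chain groups C_0 ≅ Z^10, C_1 ≅ Z^30, C_2 ≅ Z^20.

Boundary ∂_1: C_1 → C_0 is given by ∂[p,q] = [q] − [p]. For instance
  ∂[v_0,v_3] = [v_3] − [v_0].
This gives a 10×30 integer matrix of rank 9; reducing to Smith normal form yields diagonal entries (1,1,1,1,1,1,1,1,1).

Boundary ∂_2: C_2 → C_1 sends each 2-simplex [p,q,r] to [q,r] − [p,r] + [p,q]. For instance
  ∂[v_3,v_4,v_7] = [v_4,v_7] − [v_3,v_7] + [v_3,v_4],
  ∂[v_6,v_8,v_9] = [v_8,v_9] − [v_6,v_9] + [v_6,v_8].
This gives a 30×20 integer matrix of rank 20; reducing to Smith normal form yields diagonal entries (1,1,1,1,1,1,1,1,1,1,1,1,1,1,1,1,1,1,1,2).

Now H_k = ker ∂_k / im ∂_{k+1}, so:

  H_0: rank C_0 − rank ∂_1 = 10 − 9 = 1, and the invariant factors of ∂_1 are all 1, so H_0 = Z.
  H_1: rank ker ∂_1 − rank ∂_2 = (30 − 9) − 20 = 1, and ∂_2 has invariant factor 2 > 1, so H_1 = Z ⊕ Z/2Z.
  H_2: rank ker ∂_2 − rank ∂_3 = (20 − 20) − 0 = 0, and there is no ∂_3, so H_2 = 0.

H_0 = Z,  H_1 = Z ⊕ Z/2Z,  H_2 = 0.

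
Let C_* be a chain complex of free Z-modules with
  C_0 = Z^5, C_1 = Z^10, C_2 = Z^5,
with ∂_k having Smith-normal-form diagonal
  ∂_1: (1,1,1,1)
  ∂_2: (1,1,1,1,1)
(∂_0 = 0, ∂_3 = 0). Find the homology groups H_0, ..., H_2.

H_0 = Z,  H_1 = Z,  H_2 = 0.

H_0: b_0 = 5 − 0 − 4 = 1; torsion from ∂_1 factors > 1: none. So H_0 = Z.
H_1: b_1 = 10 − 4 − 5 = 1; torsion from ∂_2 factors > 1: none. So H_1 = Z.
H_2: b_2 = 5 − 5 − 0 = 0; torsion from ∂_3 factors > 1: none. So H_2 = 0.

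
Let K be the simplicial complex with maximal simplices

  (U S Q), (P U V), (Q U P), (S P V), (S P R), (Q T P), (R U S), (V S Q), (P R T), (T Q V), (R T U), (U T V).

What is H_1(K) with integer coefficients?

H_1 ≅ Z/2.

Take the total order P < Q < R < S < T < U < V on the vertex set. Then K (dimension 2) consists of the simplices:

  0-simplices (7): P, Q, R, S, T, U, V
  1-simplices (18): PQ, PR, PS, PT, PU, PV, QS, QT, QU, QV, RS, RT, RU, SU, SV, TU, TV, UV
  2-simplices (12): PQT, PQU, PRS, PRT, PSV, PUV, QSU, QSV, QTV, RSU, RTU, TUV

Hence C_0 ≅ Z^7, C_1 ≅ Z^18, C_2 ≅ Z^12.

The boundary map ∂_1: C_1 → C_0 sends each edge [p,q] (with p < q) to q − p. For instance
  ∂SV = V − S.
The resulting 7×18 matrix has rank 6, and its Smith normal form has invariant factors (1,1,1,1,1,1).

Boundary ∂_2: C_2 → C_1 sends each 2-simplex [p,q,r] to [q,r] − [p,r] + [p,q]. For instance
  ∂RSU = SU − RU + RS,
  ∂QSU = SU − QU + QS.
The resulting 18×12 matrix has rank 12, and its Smith normal form has invariant factors (1,1,1,1,1,1,1,1,1,1,1,2).

Reading off H_k = ker ∂_k / im ∂_{k+1}:

  H_1: rank ker ∂_1 − rank ∂_2 = (18 − 6) − 12 = 0, and ∂_2 has invariant factor 2 > 1, so H_1 = Z/2.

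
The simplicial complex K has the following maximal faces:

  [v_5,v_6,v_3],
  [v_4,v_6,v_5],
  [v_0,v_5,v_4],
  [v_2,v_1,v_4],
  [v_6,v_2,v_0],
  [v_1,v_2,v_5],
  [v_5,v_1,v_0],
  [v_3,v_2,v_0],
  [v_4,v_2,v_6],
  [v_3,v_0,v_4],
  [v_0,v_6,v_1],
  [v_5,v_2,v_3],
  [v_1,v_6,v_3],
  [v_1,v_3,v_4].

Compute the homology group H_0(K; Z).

We work with the vertex ordering v_0 < v_1 < v_2 < v_3 < v_4 < v_5 < v_6. The simplices of K, each written with vertices in increasing order, are:

  0-simplices (7): [v_0], [v_1], [v_2], [v_3], [v_4], [v_5], [v_6]
  1-simplices (21): (21 of them)
  2-simplices (14): (14 of them)

so the chain groups are C_0 ≅ Z^7, C_1 ≅ Z^21, C_2 ≅ Z^14.

Boundary ∂_1: C_1 → C_0 is given by ∂[p,q] = [q] − [p]. For instance
  ∂[v_2,v_4] = [v_4] − [v_2].
The resulting 7×21 matrix has rank 6, and its Smith normal form has invariant factors (1,1,1,1,1,1).

∂_2: C_2 → C_1 maps a triangle to the signed sum of its edges. For instance
  ∂[v_1,v_3,v_4] = [v_3,v_4] − [v_1,v_4] + [v_1,v_3],
  ∂[v_4,v_5,v_6] = [v_5,v_6] − [v_4,v_6] + [v_4,v_5].
As a 21×14 matrix over Z this has rank 13, with invariant factors (1,1,1,1,1,1,1,1,1,1,1,1,1).

Reading off H_k = ker ∂_k / im ∂_{k+1}:

  H_0: rank C_0 − rank ∂_1 = 7 − 6 = 1, and the invariant factors of ∂_1 are all 1, so H_0 ≅ Z.

(K is a triangulation of the torus T^2.)

H_0 = Z.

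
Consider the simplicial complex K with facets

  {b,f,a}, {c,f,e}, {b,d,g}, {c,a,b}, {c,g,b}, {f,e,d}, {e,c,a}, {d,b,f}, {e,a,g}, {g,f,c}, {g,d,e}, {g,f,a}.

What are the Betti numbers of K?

b_0 = 1, b_1 = 0, b_2 = 0.

K has 7 vertices, 18 edges, 12 triangles.
rank ∂_0 = 0, rank ∂_1 = 6 ⇒ b_0 = 7 − 0 − 6 = 1; all invariant factors of ∂_1 are 1 so no torsion. So H_0 = Z.
rank ∂_1 = 6, rank ∂_2 = 12 ⇒ b_1 = 18 − 6 − 12 = 0; ∂_2 has invariant factor(s) [2] giving torsion. So H_1 = Z/2.
rank ∂_2 = 12, rank ∂_3 = 0 ⇒ b_2 = 12 − 12 − 0 = 0. So H_2 = 0.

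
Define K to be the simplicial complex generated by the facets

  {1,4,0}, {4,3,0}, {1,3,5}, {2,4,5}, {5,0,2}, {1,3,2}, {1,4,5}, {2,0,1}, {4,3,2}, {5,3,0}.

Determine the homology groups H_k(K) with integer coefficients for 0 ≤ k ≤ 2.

H_0 = Z,  H_1 = Z/2Z,  H_2 = 0.

K has 6 vertices, 15 edges, 10 triangles.
rank ∂_0 = 0, rank ∂_1 = 5 ⇒ b_0 = 6 − 0 − 5 = 1; all invariant factors of ∂_1 are 1 so no torsion. So H_0 = Z.
rank ∂_1 = 5, rank ∂_2 = 10 ⇒ b_1 = 15 − 5 − 10 = 0; ∂_2 has invariant factor(s) [2] giving torsion. So H_1 = Z/2Z.
rank ∂_2 = 10, rank ∂_3 = 0 ⇒ b_2 = 10 − 10 − 0 = 0. So H_2 = 0.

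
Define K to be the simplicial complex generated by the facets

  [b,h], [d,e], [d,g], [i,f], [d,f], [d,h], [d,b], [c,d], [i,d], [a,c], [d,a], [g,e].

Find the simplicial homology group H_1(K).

H_1 = Z^4.

Order the vertices as a < b < c < d < e < f < g < h < i. Listing each simplex with vertices in this order, K has dimension 1 with simplices:

  0-simplices (9): a, b, c, d, e, f, g, h, i
  1-simplices (12): ac, ad, bd, bh, cd, de, df, dg, dh, di, eg, fi

so the chain groups are C_0 ≅ Z^9, C_1 ≅ Z^12.

Boundary ∂_1: C_1 → C_0 sends each edge [p,q] (with p < q) to q − p.
This gives a 9×12 integer matrix of rank 8; reducing to Smith normal form yields diagonal entries (1,1,1,1,1,1,1,1).

Computing H_k = (kernel of ∂_k) / (image of ∂_{k+1}):

  H_1: rank ker ∂_1 − rank ∂_2 = (12 − 8) − 0 = 4, and there is no ∂_2, so H_1 = Z^4.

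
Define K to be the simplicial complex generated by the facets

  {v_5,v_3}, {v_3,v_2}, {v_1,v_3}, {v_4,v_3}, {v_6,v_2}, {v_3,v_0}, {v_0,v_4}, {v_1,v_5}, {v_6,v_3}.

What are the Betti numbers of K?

b_0 = 1, b_1 = 3.

We work with the vertex ordering v_0 < v_1 < v_2 < v_3 < v_4 < v_5 < v_6. The simplices of K, each written with vertices in increasing order, are:

  0-simplices (7): [v_0], [v_1], [v_2], [v_3], [v_4], [v_5], [v_6]
  1-simplices (9): [v_0,v_3], [v_0,v_4], [v_1,v_3], [v_1,v_5], [v_2,v_3], [v_2,v_6], [v_3,v_4], [v_3,v_5], [v_3,v_6]

Hence C_0 ≅ Z^7, C_1 ≅ Z^9.

Boundary ∂_1: C_1 → C_0 maps an edge to its endpoints' difference, ∂[p,q] = q − p. For instance
  ∂[v_3,v_4] = [v_4] − [v_3].
As a 7×9 matrix over Z this has rank 6, with invariant factors (1,1,1,1,1,1).

From H_k ≅ ker(∂_k) / im(∂_{k+1}) we obtain:

  H_0: rank C_0 − rank ∂_1 = 7 − 6 = 1, and the invariant factors of ∂_1 are all 1, so H_0 ≅ Z.
  H_1: rank ker ∂_1 − rank ∂_2 = (9 − 6) − 0 = 3, and there is no ∂_2, so H_1 ≅ Z^3.

Hence the Betti numbers are b_0 = 1, b_1 = 3.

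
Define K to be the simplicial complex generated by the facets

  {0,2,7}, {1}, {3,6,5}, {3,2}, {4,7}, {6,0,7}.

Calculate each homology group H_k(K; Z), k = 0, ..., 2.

Take the total order 0 < 1 < 2 < 3 < 4 < 5 < 6 < 7 on the vertex set. Then K (dimension 2) consists of the simplices:

  0-simplices (8): [0], [1], [2], [3], [4], [5], [6], [7]
  1-simplices (10): [0,2], [0,6], [0,7], [2,3], [2,7], [3,5], [3,6], [4,7], [5,6], [6,7]
  2-simplices (3): [0,2,7], [0,6,7], [3,5,6]

Hence C_0 ≅ Z^8, C_1 ≅ Z^10, C_2 ≅ Z^3.

The boundary map ∂_1: C_1 → C_0 sends each edge [p,q] (with p < q) to q − p. For instance
  ∂[0,2] = [2] − [0].
The 8×10 boundary matrix has rank 6 and Smith normal form diag(1,1,1,1,1,1).

∂_2: C_2 → C_1 maps a triangle to the signed sum of its edges. For instance
  ∂[0,2,7] = [2,7] − [0,7] + [0,2],
  ∂[0,6,7] = [6,7] − [0,7] + [0,6].
The 10×3 boundary matrix has rank 3 and Smith normal form diag(1,1,1).

Now H_k = ker ∂_k / im ∂_{k+1}, so:

  H_0: rank C_0 − rank ∂_1 = 8 − 6 = 2, and the invariant factors of ∂_1 are all 1, so H_0 ≅ Z^2.
  H_1: rank ker ∂_1 − rank ∂_2 = (10 − 6) − 3 = 1, and the invariant factors of ∂_2 are all 1, so H_1 ≅ Z.
  H_2: rank ker ∂_2 − rank ∂_3 = (3 − 3) − 0 = 0, and there is no ∂_3, so H_2 ≅ 0.

As a check, the Euler characteristic is 8 − 10 + 3 = 1, which agrees with 2 − 1 + 0 = 1.

H_0 = Z^2,  H_1 = Z,  H_2 = 0.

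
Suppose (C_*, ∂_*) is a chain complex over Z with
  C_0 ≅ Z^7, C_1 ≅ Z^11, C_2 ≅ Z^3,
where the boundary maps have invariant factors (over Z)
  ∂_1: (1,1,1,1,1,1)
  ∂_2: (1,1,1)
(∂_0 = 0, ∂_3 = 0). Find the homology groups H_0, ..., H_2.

H_0: b_0 = 7 − 0 − 6 = 1; torsion from ∂_1 factors > 1: none. So H_0 ≅ Z.
H_1: b_1 = 11 − 6 − 3 = 2; torsion from ∂_2 factors > 1: none. So H_1 ≅ Z^2.
H_2: b_2 = 3 − 3 − 0 = 0; torsion from ∂_3 factors > 1: none. So H_2 ≅ 0.

H_0 ≅ Z,  H_1 ≅ Z^2,  H_2 = 0.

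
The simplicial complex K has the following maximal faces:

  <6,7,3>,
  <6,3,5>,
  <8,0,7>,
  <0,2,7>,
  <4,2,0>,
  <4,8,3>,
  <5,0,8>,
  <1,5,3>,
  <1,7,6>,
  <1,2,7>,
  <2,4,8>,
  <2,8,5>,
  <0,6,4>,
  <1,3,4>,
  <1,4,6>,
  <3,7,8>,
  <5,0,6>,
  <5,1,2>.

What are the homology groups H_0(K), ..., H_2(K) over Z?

Fix the vertex order 0 < 1 < 2 < 3 < 4 < 5 < 6 < 7 < 8 and write every simplex with vertices in increasing order. Then dim K = 2 and the simplices of K are:

  0-simplices (9): [0], [1], [2], [3], [4], [5], [6], [7], [8]
  1-simplices (27): (27 of them)
  2-simplices (18): [0,2,4], [0,2,7], [0,4,6], [0,5,6], [0,5,8], [0,7,8], [1,2,5], [1,2,7], [1,3,4], [1,3,5], [1,4,6], [1,6,7], [2,4,8], [2,5,8], [3,4,8], [3,5,6], [3,6,7], [3,7,8]

giving chain groups C_0 ≅ Z^9, C_1 ≅ Z^27, C_2 ≅ Z^18.

The boundary map ∂_1: C_1 → C_0 sends each edge [p,q] (with p < q) to q − p.
The 9×27 boundary matrix has rank 8 and Smith normal form diag(1,1,1,1,1,1,1,1).

The boundary map ∂_2: C_2 → C_1 acts by ∂[p,q,r] = [q,r] − [p,r] + [p,q]. For instance
  ∂[0,5,8] = [5,8] − [0,8] + [0,5],
  ∂[1,4,6] = [4,6] − [1,6] + [1,4].
The resulting 27×18 matrix has rank 18, and its Smith normal form has invariant factors (1,1,1,1,1,1,1,1,1,1,1,1,1,1,1,1,1,2).

From H_k ≅ ker(∂_k) / im(∂_{k+1}) we obtain:

  H_0: rank C_0 − rank ∂_1 = 9 − 8 = 1, and the invariant factors of ∂_1 are all 1, so H_0 ≅ Z.
  H_1: rank ker ∂_1 − rank ∂_2 = (27 − 8) − 18 = 1, and ∂_2 has invariant factor 2 > 1, so H_1 ≅ Z ⊕ Z/2Z.
  H_2: rank ker ∂_2 − rank ∂_3 = (18 − 18) − 0 = 0, and there is no ∂_3, so H_2 ≅ 0.

H_0 ≅ Z,  H_1 ≅ Z ⊕ Z/2Z,  H_2 = 0.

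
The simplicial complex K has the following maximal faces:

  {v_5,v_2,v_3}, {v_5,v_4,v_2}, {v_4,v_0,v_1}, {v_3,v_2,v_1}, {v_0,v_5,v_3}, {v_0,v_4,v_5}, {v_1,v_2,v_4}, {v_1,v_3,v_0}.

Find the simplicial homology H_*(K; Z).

H_0 ≅ Z,  H_1 = 0,  H_2 ≅ Z.

K has 6 vertices, 12 edges, 8 triangles.
rank ∂_0 = 0, rank ∂_1 = 5 ⇒ b_0 = 6 − 0 − 5 = 1; all invariant factors of ∂_1 are 1 so no torsion. So H_0 ≅ Z.
rank ∂_1 = 5, rank ∂_2 = 7 ⇒ b_1 = 12 − 5 − 7 = 0; all invariant factors of ∂_2 are 1 so no torsion. So H_1 ≅ 0.
rank ∂_2 = 7, rank ∂_3 = 0 ⇒ b_2 = 8 − 7 − 0 = 1. So H_2 ≅ Z.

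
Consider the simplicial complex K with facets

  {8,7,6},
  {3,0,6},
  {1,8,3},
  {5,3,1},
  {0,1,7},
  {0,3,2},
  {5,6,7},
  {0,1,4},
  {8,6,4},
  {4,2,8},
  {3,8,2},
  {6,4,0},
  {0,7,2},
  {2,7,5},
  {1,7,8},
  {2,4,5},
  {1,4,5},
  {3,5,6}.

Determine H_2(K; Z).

H_2 ≅ Z.

We work with the vertex ordering 0 < 1 < 2 < 3 < 4 < 5 < 6 < 7 < 8. The simplices of K, each written with vertices in increasing order, are:

  0-simplices (9): [0], [1], [2], [3], [4], [5], [6], [7], [8]
  1-simplices (27): (27 of them)
  2-simplices (18): [0,1,4], [0,1,7], [0,2,3], [0,2,7], [0,3,6], [0,4,6], [1,3,5], [1,3,8], [1,4,5], [1,7,8], [2,3,8], [2,4,5], [2,4,8], [2,5,7], [3,5,6], [4,6,8], [5,6,7], [6,7,8]

giving chain groups C_0 ≅ Z^9, C_1 ≅ Z^27, C_2 ≅ Z^18.

The boundary map ∂_1: C_1 → C_0 sends each edge [p,q] (with p < q) to q − p.
The resulting 9×27 matrix has rank 8, and its Smith normal form has invariant factors (1,1,1,1,1,1,1,1).

The boundary map ∂_2: C_2 → C_1 sends each 2-simplex [p,q,r] to [q,r] − [p,r] + [p,q]. For instance
  ∂[4,6,8] = [6,8] − [4,8] + [4,6],
  ∂[0,2,7] = [2,7] − [0,7] + [0,2].
As a 27×18 matrix over Z this has rank 17, with invariant factors (1,1,1,1,1,1,1,1,1,1,1,1,1,1,1,1,1).

Now H_k = ker ∂_k / im ∂_{k+1}, so:

  H_2: rank ker ∂_2 − rank ∂_3 = (18 − 17) − 0 = 1, and there is no ∂_3, so H_2 = Z.

(K is a triangulation of the torus T^2.)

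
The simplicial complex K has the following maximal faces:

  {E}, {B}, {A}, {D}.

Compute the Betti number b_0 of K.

Take the total order A < B < D < E on the vertex set. Then K (dimension 0) consists of the simplices:

  0-simplices (4): A, B, D, E

giving chain groups C_0 ≅ Z^4.

Now H_k = ker ∂_k / im ∂_{k+1}, so:

  H_0: rank C_0 − rank ∂_1 = 4 − 0 = 4, and there is no ∂_1, so H_0 ≅ Z^4.

(K is a triangulation of a set of 4 points.)

Hence the Betti numbers are b_0 = 4.

b_0 = 4.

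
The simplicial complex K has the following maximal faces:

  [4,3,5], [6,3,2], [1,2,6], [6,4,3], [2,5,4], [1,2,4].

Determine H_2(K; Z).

H_2 ≅ 0.

Take the total order 1 < 2 < 3 < 4 < 5 < 6 on the vertex set. Then K (dimension 2) consists of the simplices:

  0-simplices (6): [1], [2], [3], [4], [5], [6]
  1-simplices (12): [1,2], [1,4], [1,6], [2,3], [2,4], [2,5], [2,6], [3,4], [3,5], [3,6], [4,5], [4,6]
  2-simplices (6): [1,2,4], [1,2,6], [2,3,6], [2,4,5], [3,4,5], [3,4,6]

Hence C_0 ≅ Z^6, C_1 ≅ Z^12, C_2 ≅ Z^6.

The boundary map ∂_1: C_1 → C_0 maps an edge to its endpoints' difference, ∂[p,q] = q − p. For instance
  ∂[3,5] = [5] − [3].
The 6×12 boundary matrix has rank 5 and Smith normal form diag(1,1,1,1,1).

The boundary map ∂_2: C_2 → C_1 sends each 2-simplex [p,q,r] to [q,r] − [p,r] + [p,q]. For instance
  ∂[3,4,5] = [4,5] − [3,5] + [3,4],
  ∂[3,4,6] = [4,6] − [3,6] + [3,4].
This gives a 12×6 integer matrix of rank 6; reducing to Smith normal form yields diagonal entries (1,1,1,1,1,1).

Now H_k = ker ∂_k / im ∂_{k+1}, so:

  H_2: rank ker ∂_2 − rank ∂_3 = (6 − 6) − 0 = 0, and there is no ∂_3, so H_2 = 0.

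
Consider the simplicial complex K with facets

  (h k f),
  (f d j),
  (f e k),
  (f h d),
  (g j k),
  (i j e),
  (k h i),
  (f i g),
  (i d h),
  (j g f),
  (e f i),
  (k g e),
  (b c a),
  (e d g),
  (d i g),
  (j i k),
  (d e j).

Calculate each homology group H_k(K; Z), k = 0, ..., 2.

H_0 ≅ Z^2,  H_1 ≅ Z^2,  H_2 ≅ Z.

Fix the vertex order a < b < c < d < e < f < g < h < i < j < k and write every simplex with vertices in increasing order. Then dim K = 2 and the simplices of K are:

  0-simplices (11): a, b, c, d, e, f, g, h, i, j, k
  1-simplices (27): ab, ac, bc, de, df, dg, dh, di, dj, ef, eg, ei, ej, ek, fg, fh, fi, fj, fk, gi, gj, gk, hi, hk, ij, ik, jk
  2-simplices (17): abc, deg, dej, dfh, dfj, dgi, dhi, efi, efk, egk, eij, fgi, fgj, fhk, gjk, hik, ijk

so the chain groups are C_0 ≅ Z^11, C_1 ≅ Z^27, C_2 ≅ Z^17.

∂_1: C_1 → C_0 maps an edge to its endpoints' difference, ∂[p,q] = q − p.
As a 11×27 matrix over Z this has rank 9, with invariant factors (1,1,1,1,1,1,1,1,1).

The boundary map ∂_2: C_2 → C_1 acts by ∂[p,q,r] = [q,r] − [p,r] + [p,q]. For instance
  ∂dfh = fh − dh + df,
  ∂fgj = gj − fj + fg.
As a 27×17 matrix over Z this has rank 16, with invariant factors (1,1,1,1,1,1,1,1,1,1,1,1,1,1,1,1).

From H_k ≅ ker(∂_k) / im(∂_{k+1}) we obtain:

  H_0: rank C_0 − rank ∂_1 = 11 − 9 = 2, and the invariant factors of ∂_1 are all 1, so H_0 ≅ Z^2.
  H_1: rank ker ∂_1 − rank ∂_2 = (27 − 9) − 16 = 2, and the invariant factors of ∂_2 are all 1, so H_1 ≅ Z^2.
  H_2: rank ker ∂_2 − rank ∂_3 = (17 − 16) − 0 = 1, and there is no ∂_3, so H_2 ≅ Z.

As a check, the Euler characteristic is 11 − 27 + 17 = 1, which agrees with 2 − 2 + 1 = 1.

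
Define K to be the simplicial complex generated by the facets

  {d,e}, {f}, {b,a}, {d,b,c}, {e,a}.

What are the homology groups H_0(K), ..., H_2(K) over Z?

We work with the vertex ordering a < b < c < d < e < f. The simplices of K, each written with vertices in increasing order, are:

  0-simplices (6): a, b, c, d, e, f
  1-simplices (6): ab, ae, bc, bd, cd, de
  2-simplices (1): bcd

so the chain groups are C_0 ≅ Z^6, C_1 ≅ Z^6, C_2 ≅ Z^1.

Boundary ∂_1: C_1 → C_0 is given by ∂[p,q] = [q] − [p].
As a 6×6 matrix over Z this has rank 4, with invariant factors (1,1,1,1).

Boundary ∂_2: C_2 → C_1 sends each 2-simplex [p,q,r] to [q,r] − [p,r] + [p,q]. For instance
  ∂bcd = cd − bd + bc.
The resulting 6×1 matrix has rank 1, and its Smith normal form has invariant factors (1).

Computing H_k = (kernel of ∂_k) / (image of ∂_{k+1}):

  H_0: rank C_0 − rank ∂_1 = 6 − 4 = 2, and the invariant factors of ∂_1 are all 1, so H_0 = Z^2.
  H_1: rank ker ∂_1 − rank ∂_2 = (6 − 4) − 1 = 1, and the invariant factors of ∂_2 are all 1, so H_1 = Z.
  H_2: rank ker ∂_2 − rank ∂_3 = (1 − 1) − 0 = 0, and there is no ∂_3, so H_2 = 0.

As a check, the Euler characteristic is 6 − 6 + 1 = 1, which agrees with 2 − 1 + 0 = 1.

H_0 = Z^2,  H_1 = Z,  H_2 = 0.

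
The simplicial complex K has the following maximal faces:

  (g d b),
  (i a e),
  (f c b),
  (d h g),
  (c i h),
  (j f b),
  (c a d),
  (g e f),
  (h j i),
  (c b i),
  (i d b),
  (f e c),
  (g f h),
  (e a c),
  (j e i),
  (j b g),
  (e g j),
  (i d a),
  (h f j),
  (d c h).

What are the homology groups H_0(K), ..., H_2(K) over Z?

Order the vertices as a < b < c < d < e < f < g < h < i < j. Listing each simplex with vertices in this order, K has dimension 2 with simplices:

  0-simplices (10): a, b, c, d, e, f, g, h, i, j
  1-simplices (30): ac, ad, ae, ai, bc, bd, bf, bg, bi, bj, cd, ce, cf, ch, ci, dg, dh, di, ef, eg, ei, ej, fg, fh, fj, gh, gj, hi, hj, ij
  2-simplices (20): acd, ace, adi, aei, bcf, bci, bdg, bdi, bfj, bgj, cdh, cef, chi, dgh, efg, egj, eij, fgh, fhj, hij

Hence C_0 ≅ Z^10, C_1 ≅ Z^30, C_2 ≅ Z^20.

Boundary ∂_1: C_1 → C_0 is given by ∂[p,q] = [q] − [p]. For instance
  ∂dg = g − d.
The 10×30 boundary matrix has rank 9 and Smith normal form diag(1,1,1,1,1,1,1,1,1).

∂_2: C_2 → C_1 sends each 2-simplex [p,q,r] to [q,r] − [p,r] + [p,q]. For instance
  ∂hij = ij − hj + hi,
  ∂eij = ij − ej + ei.
The 30×20 boundary matrix has rank 20 and Smith normal form diag(1,1,1,1,1,1,1,1,1,1,1,1,1,1,1,1,1,1,1,2).

Computing H_k = (kernel of ∂_k) / (image of ∂_{k+1}):

  H_0: rank C_0 − rank ∂_1 = 10 − 9 = 1, and the invariant factors of ∂_1 are all 1, so H_0 = Z.
  H_1: rank ker ∂_1 − rank ∂_2 = (30 − 9) − 20 = 1, and ∂_2 has invariant factor 2 > 1, so H_1 = Z ⊕ Z/2.
  H_2: rank ker ∂_2 − rank ∂_3 = (20 − 20) − 0 = 0, and there is no ∂_3, so H_2 = 0.

H_0 ≅ Z,  H_1 ≅ Z ⊕ Z/2,  H_2 = 0.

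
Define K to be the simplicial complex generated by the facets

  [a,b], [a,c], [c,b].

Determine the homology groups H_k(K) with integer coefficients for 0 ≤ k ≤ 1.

Take the total order a < b < c on the vertex set. Then K (dimension 1) consists of the simplices:

  0-simplices (3): a, b, c
  1-simplices (3): ab, ac, bc

giving chain groups C_0 ≅ Z^3, C_1 ≅ Z^3.

The boundary map ∂_1: C_1 → C_0 sends each edge [p,q] (with p < q) to q − p. For instance
  ∂ab = b − a.
As a 3×3 matrix over Z this has rank 2, with invariant factors (1,1).

From H_k ≅ ker(∂_k) / im(∂_{k+1}) we obtain:

  H_0: rank C_0 − rank ∂_1 = 3 − 2 = 1, and the invariant factors of ∂_1 are all 1, so H_0 ≅ Z.
  H_1: rank ker ∂_1 − rank ∂_2 = (3 − 2) − 0 = 1, and there is no ∂_2, so H_1 ≅ Z.

H_0 = Z,  H_1 = Z.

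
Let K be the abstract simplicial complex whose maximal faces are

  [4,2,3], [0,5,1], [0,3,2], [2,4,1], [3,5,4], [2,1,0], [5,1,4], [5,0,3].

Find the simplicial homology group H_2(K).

H_2 ≅ Z.

Take the total order 0 < 1 < 2 < 3 < 4 < 5 on the vertex set. Then K (dimension 2) consists of the simplices:

  0-simplices (6): [0], [1], [2], [3], [4], [5]
  1-simplices (12): [0,1], [0,2], [0,3], [0,5], [1,2], [1,4], [1,5], [2,3], [2,4], [3,4], [3,5], [4,5]
  2-simplices (8): [0,1,2], [0,1,5], [0,2,3], [0,3,5], [1,2,4], [1,4,5], [2,3,4], [3,4,5]

giving chain groups C_0 ≅ Z^6, C_1 ≅ Z^12, C_2 ≅ Z^8.

∂_1: C_1 → C_0 sends each edge [p,q] (with p < q) to q − p. For instance
  ∂[0,1] = [1] − [0].
The resulting 6×12 matrix has rank 5, and its Smith normal form has invariant factors (1,1,1,1,1).

The boundary map ∂_2: C_2 → C_1 acts by ∂[p,q,r] = [q,r] − [p,r] + [p,q]. For instance
  ∂[0,2,3] = [2,3] − [0,3] + [0,2],
  ∂[3,4,5] = [4,5] − [3,5] + [3,4].
The resulting 12×8 matrix has rank 7, and its Smith normal form has invariant factors (1,1,1,1,1,1,1).

Computing H_k = (kernel of ∂_k) / (image of ∂_{k+1}):

  H_2: rank ker ∂_2 − rank ∂_3 = (8 − 7) − 0 = 1, and there is no ∂_3, so H_2 = Z.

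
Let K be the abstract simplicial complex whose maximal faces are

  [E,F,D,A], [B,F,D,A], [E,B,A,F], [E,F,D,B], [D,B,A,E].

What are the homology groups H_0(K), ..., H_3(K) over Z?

Take the total order A < B < D < E < F on the vertex set. Then K (dimension 3) consists of the simplices:

  0-simplices (5): A, B, D, E, F
  1-simplices (10): AB, AD, AE, AF, BD, BE, BF, DE, DF, EF
  2-simplices (10): ABD, ABE, ABF, ADE, ADF, AEF, BDE, BDF, BEF, DEF
  3-simplices (5): ABDE, ABDF, ABEF, ADEF, BDEF

giving chain groups C_0 ≅ Z^5, C_1 ≅ Z^10, C_2 ≅ Z^10, C_3 ≅ Z^5.

∂_1: C_1 → C_0 maps an edge to its endpoints' difference, ∂[p,q] = q − p.
This gives a 5×10 integer matrix of rank 4; reducing to Smith normal form yields diagonal entries (1,1,1,1).

∂_2: C_2 → C_1 sends each 2-simplex [p,q,r] to [q,r] − [p,r] + [p,q]. For instance
  ∂ADE = DE − AE + AD,
  ∂ABF = BF − AF + AB.
The resulting 10×10 matrix has rank 6, and its Smith normal form has invariant factors (1,1,1,1,1,1).

∂_3: C_3 → C_2 sends each 3-simplex σ to the alternating sum Σ_i (−1)^i (σ with its i-th vertex removed). For instance
  ∂ABDF = BDF − ADF + ABF − ABD,
  ∂ABEF = BEF − AEF + ABF − ABE.
As a 10×5 matrix over Z this has rank 4, with invariant factors (1,1,1,1).

Now H_k = ker ∂_k / im ∂_{k+1}, so:

  H_0: rank C_0 − rank ∂_1 = 5 − 4 = 1, and the invariant factors of ∂_1 are all 1, so H_0 = Z.
  H_1: rank ker ∂_1 − rank ∂_2 = (10 − 4) − 6 = 0, and the invariant factors of ∂_2 are all 1, so H_1 = 0.
  H_2: rank ker ∂_2 − rank ∂_3 = (10 − 6) − 4 = 0, and the invariant factors of ∂_3 are all 1, so H_2 = 0.
  H_3: rank ker ∂_3 − rank ∂_4 = (5 − 4) − 0 = 1, and there is no ∂_4, so H_3 = Z.

H_0 ≅ Z,  H_1 = 0,  H_2 = 0,  H_3 ≅ Z.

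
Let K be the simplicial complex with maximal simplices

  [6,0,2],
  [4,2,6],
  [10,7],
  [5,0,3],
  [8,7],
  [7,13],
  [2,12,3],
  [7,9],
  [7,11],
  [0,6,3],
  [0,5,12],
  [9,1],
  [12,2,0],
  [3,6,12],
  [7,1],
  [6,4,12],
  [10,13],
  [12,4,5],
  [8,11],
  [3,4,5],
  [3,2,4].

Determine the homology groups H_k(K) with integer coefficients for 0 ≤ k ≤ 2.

H_0 = Z^2,  H_1 = Z^3 ⊕ Z/2,  H_2 = 0.

Take the total order 0 < 1 < 2 < 3 < 4 < 5 < 6 < 7 < 8 < 9 < 10 < 11 < 12 < 13 on the vertex set. Then K (dimension 2) consists of the simplices:

  0-simplices (14): [0], [1], [2], [3], [4], [5], [6], [7], [8], [9], [10], [11], [12], [13]
  1-simplices (27): (27 of them)
  2-simplices (12): [0,2,6], [0,2,12], [0,3,5], [0,3,6], [0,5,12], [2,3,4], [2,3,12], [2,4,6], [3,4,5], [3,6,12], [4,5,12], [4,6,12]

so the chain groups are C_0 ≅ Z^14, C_1 ≅ Z^27, C_2 ≅ Z^12.

∂_1: C_1 → C_0 is given by ∂[p,q] = [q] − [p].
This gives a 14×27 integer matrix of rank 12; reducing to Smith normal form yields diagonal entries (1,1,1,1,1,1,1,1,1,1,1,1).

The boundary map ∂_2: C_2 → C_1 sends each 2-simplex [p,q,r] to [q,r] − [p,r] + [p,q]. For instance
  ∂[4,5,12] = [5,12] − [4,12] + [4,5],
  ∂[2,3,4] = [3,4] − [2,4] + [2,3].
This gives a 27×12 integer matrix of rank 12; reducing to Smith normal form yields diagonal entries (1,1,1,1,1,1,1,1,1,1,1,2).

Now H_k = ker ∂_k / im ∂_{k+1}, so:

  H_0: rank C_0 − rank ∂_1 = 14 − 12 = 2, and the invariant factors of ∂_1 are all 1, so H_0 ≅ Z^2.
  H_1: rank ker ∂_1 − rank ∂_2 = (27 − 12) − 12 = 3, and ∂_2 has invariant factor 2 > 1, so H_1 ≅ Z^3 ⊕ Z/2.
  H_2: rank ker ∂_2 − rank ∂_3 = (12 − 12) − 0 = 0, and there is no ∂_3, so H_2 ≅ 0.

As a check, the Euler characteristic is 14 − 27 + 12 = -1, which agrees with 2 − 3 + 0 = -1.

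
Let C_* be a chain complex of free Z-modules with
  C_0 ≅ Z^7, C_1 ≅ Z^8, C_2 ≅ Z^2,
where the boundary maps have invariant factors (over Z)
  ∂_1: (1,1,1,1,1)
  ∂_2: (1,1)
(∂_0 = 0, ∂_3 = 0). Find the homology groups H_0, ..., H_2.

H_0: b_0 = 7 − 0 − 5 = 2; torsion from ∂_1 factors > 1: none. So H_0 ≅ Z^2.
H_1: b_1 = 8 − 5 − 2 = 1; torsion from ∂_2 factors > 1: none. So H_1 ≅ Z.
H_2: b_2 = 2 − 2 − 0 = 0; torsion from ∂_3 factors > 1: none. So H_2 ≅ 0.

H_0 ≅ Z^2,  H_1 ≅ Z,  H_2 = 0.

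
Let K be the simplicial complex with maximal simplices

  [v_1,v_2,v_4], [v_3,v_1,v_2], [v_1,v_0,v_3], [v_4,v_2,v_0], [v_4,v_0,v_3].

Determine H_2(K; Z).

H_2 = 0.

K has 5 vertices, 10 edges, 5 triangles.
rank ∂_2 = 5, rank ∂_3 = 0 ⇒ b_2 = 5 − 5 − 0 = 0. So H_2 ≅ 0.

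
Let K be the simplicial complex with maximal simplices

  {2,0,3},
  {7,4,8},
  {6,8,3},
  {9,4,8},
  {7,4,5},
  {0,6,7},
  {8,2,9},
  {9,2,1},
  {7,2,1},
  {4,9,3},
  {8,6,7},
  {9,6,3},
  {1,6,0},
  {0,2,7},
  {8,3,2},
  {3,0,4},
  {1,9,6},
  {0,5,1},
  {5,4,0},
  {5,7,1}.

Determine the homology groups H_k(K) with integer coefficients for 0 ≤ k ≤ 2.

H_0 ≅ Z,  H_1 ≅ Z ⊕ Z/2Z,  H_2 = 0.

Fix the vertex order 0 < 1 < 2 < 3 < 4 < 5 < 6 < 7 < 8 < 9 and write every simplex with vertices in increasing order. Then dim K = 2 and the simplices of K are:

  0-simplices (10): [0], [1], [2], [3], [4], [5], [6], [7], [8], [9]
  1-simplices (30): (30 of them)
  2-simplices (20): (20 of them)

so the chain groups are C_0 ≅ Z^10, C_1 ≅ Z^30, C_2 ≅ Z^20.

Boundary ∂_1: C_1 → C_0 sends each edge [p,q] (with p < q) to q − p. For instance
  ∂[1,5] = [5] − [1].
As a 10×30 matrix over Z this has rank 9, with invariant factors (1,1,1,1,1,1,1,1,1).

The boundary map ∂_2: C_2 → C_1 acts by ∂[p,q,r] = [q,r] − [p,r] + [p,q]. For instance
  ∂[0,2,7] = [2,7] − [0,7] + [0,2],
  ∂[0,2,3] = [2,3] − [0,3] + [0,2].
The 30×20 boundary matrix has rank 20 and Smith normal form diag(1,1,1,1,1,1,1,1,1,1,1,1,1,1,1,1,1,1,1,2).

Reading off H_k = ker ∂_k / im ∂_{k+1}:

  H_0: rank C_0 − rank ∂_1 = 10 − 9 = 1, and the invariant factors of ∂_1 are all 1, so H_0 ≅ Z.
  H_1: rank ker ∂_1 − rank ∂_2 = (30 − 9) − 20 = 1, and ∂_2 has invariant factor 2 > 1, so H_1 ≅ Z ⊕ Z/2Z.
  H_2: rank ker ∂_2 − rank ∂_3 = (20 − 20) − 0 = 0, and there is no ∂_3, so H_2 ≅ 0.

As a check, the Euler characteristic is 10 − 30 + 20 = 0, which agrees with 1 − 1 + 0 = 0.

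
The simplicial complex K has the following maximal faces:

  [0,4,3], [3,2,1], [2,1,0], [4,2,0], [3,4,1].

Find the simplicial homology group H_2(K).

H_2 = 0.

Fix the vertex order 0 < 1 < 2 < 3 < 4 and write every simplex with vertices in increasing order. Then dim K = 2 and the simplices of K are:

  0-simplices (5): [0], [1], [2], [3], [4]
  1-simplices (10): [0,1], [0,2], [0,3], [0,4], [1,2], [1,3], [1,4], [2,3], [2,4], [3,4]
  2-simplices (5): [0,1,2], [0,2,4], [0,3,4], [1,2,3], [1,3,4]

so the chain groups are C_0 ≅ Z^5, C_1 ≅ Z^10, C_2 ≅ Z^5.

Boundary ∂_1: C_1 → C_0 is given by ∂[p,q] = [q] − [p]. For instance
  ∂[2,4] = [4] − [2].
This gives a 5×10 integer matrix of rank 4; reducing to Smith normal form yields diagonal entries (1,1,1,1).

Boundary ∂_2: C_2 → C_1 maps a triangle to the signed sum of its edges. For instance
  ∂[1,2,3] = [2,3] − [1,3] + [1,2],
  ∂[0,1,2] = [1,2] − [0,2] + [0,1].
The 10×5 boundary matrix has rank 5 and Smith normal form diag(1,1,1,1,1).

Reading off H_k = ker ∂_k / im ∂_{k+1}:

  H_2: rank ker ∂_2 − rank ∂_3 = (5 − 5) − 0 = 0, and there is no ∂_3, so H_2 = 0.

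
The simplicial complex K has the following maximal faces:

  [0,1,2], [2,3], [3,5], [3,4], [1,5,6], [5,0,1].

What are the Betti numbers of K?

b_0 = 1, b_1 = 1, b_2 = 0.

Fix the vertex order 0 < 1 < 2 < 3 < 4 < 5 < 6 and write every simplex with vertices in increasing order. Then dim K = 2 and the simplices of K are:

  0-simplices (7): [0], [1], [2], [3], [4], [5], [6]
  1-simplices (10): [0,1], [0,2], [0,5], [1,2], [1,5], [1,6], [2,3], [3,4], [3,5], [5,6]
  2-simplices (3): [0,1,2], [0,1,5], [1,5,6]

so the chain groups are C_0 ≅ Z^7, C_1 ≅ Z^10, C_2 ≅ Z^3.

Boundary ∂_1: C_1 → C_0 is given by ∂[p,q] = [q] − [p].
The resulting 7×10 matrix has rank 6, and its Smith normal form has invariant factors (1,1,1,1,1,1).

Boundary ∂_2: C_2 → C_1 acts by ∂[p,q,r] = [q,r] − [p,r] + [p,q]. For instance
  ∂[0,1,5] = [1,5] − [0,5] + [0,1],
  ∂[0,1,2] = [1,2] − [0,2] + [0,1].
The 10×3 boundary matrix has rank 3 and Smith normal form diag(1,1,1).

From H_k ≅ ker(∂_k) / im(∂_{k+1}) we obtain:

  H_0: rank C_0 − rank ∂_1 = 7 − 6 = 1, and the invariant factors of ∂_1 are all 1, so H_0 = Z.
  H_1: rank ker ∂_1 − rank ∂_2 = (10 − 6) − 3 = 1, and the invariant factors of ∂_2 are all 1, so H_1 = Z.
  H_2: rank ker ∂_2 − rank ∂_3 = (3 − 3) − 0 = 0, and there is no ∂_3, so H_2 = 0.

Hence the Betti numbers are b_0 = 1, b_1 = 1, b_2 = 0.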